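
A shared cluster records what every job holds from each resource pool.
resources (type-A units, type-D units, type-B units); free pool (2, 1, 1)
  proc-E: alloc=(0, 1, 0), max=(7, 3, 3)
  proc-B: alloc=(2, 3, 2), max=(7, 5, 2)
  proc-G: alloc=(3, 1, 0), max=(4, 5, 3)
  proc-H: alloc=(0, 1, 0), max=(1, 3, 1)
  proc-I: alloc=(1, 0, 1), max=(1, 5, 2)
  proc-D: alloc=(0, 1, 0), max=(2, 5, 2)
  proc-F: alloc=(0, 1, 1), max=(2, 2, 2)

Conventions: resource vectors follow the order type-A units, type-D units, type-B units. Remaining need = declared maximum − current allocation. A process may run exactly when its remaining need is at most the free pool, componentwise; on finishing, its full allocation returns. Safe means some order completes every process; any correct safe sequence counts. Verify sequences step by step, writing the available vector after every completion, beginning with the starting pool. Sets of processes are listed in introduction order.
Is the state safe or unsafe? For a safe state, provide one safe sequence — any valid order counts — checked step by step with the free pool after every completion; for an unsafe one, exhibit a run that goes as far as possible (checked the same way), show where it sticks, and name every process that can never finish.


The state is UNSAFE.
Key observation: after proc-F, proc-H the pool peaks at (2, 3, 2), and each blocked process is short somewhere: proc-E on type-A units, type-B units; proc-B on type-A units; proc-G on type-D units, type-B units; proc-I on type-D units; proc-D on type-D units.
Going as far as possible: proc-F, proc-H; after that, nothing fits. Step-by-step check:
  pool = (2, 1, 1)
  run proc-F (needs (2, 1, 1), free (2, 1, 1)); after release of (0, 1, 1) the pool is (2, 2, 2)
  run proc-H (needs (1, 2, 1), free (2, 2, 2)); after release of (0, 1, 0) the pool is (2, 3, 2)
  proc-E still needs (7, 2, 3) but only (2, 3, 2) is free — short on type-A units and type-B units
  proc-B still needs (5, 2, 0) but only (2, 3, 2) is free — short on type-A units
  proc-G still needs (1, 4, 3) but only (2, 3, 2) is free — short on type-D units and type-B units
  proc-I still needs (0, 5, 1) but only (2, 3, 2) is free — short on type-D units
  proc-D still needs (2, 4, 2) but only (2, 3, 2) is free — short on type-D units
Processes that can never finish: proc-E, proc-B, proc-G, proc-I and proc-D.


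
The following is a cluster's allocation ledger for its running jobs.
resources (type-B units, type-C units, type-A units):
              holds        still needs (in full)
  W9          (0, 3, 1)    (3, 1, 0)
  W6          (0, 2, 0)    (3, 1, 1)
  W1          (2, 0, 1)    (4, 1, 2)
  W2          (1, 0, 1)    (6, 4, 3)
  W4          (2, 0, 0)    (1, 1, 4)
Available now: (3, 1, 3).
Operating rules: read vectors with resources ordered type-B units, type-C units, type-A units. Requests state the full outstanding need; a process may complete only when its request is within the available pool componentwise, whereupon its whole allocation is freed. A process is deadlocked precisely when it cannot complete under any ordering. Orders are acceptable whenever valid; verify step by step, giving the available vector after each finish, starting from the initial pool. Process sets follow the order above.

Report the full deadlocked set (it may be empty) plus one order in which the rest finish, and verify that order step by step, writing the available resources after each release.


The deadlocked set is empty.
Key observation: there is always a runnable process — W9 first — so the state unwinds completely.
The rest can finish in the order W9, W6, W4, W1, W2. Check, step by step:
  pool = (3, 1, 3)
  run W9 (needs (3, 1, 0), free (3, 1, 3)); after release of (0, 3, 1) the pool is (3, 4, 4)
  run W6 (needs (3, 1, 1), free (3, 4, 4)); after release of (0, 2, 0) the pool is (3, 6, 4)
  run W4 (needs (1, 1, 4), free (3, 6, 4)); after release of (2, 0, 0) the pool is (5, 6, 4)
  run W1 (needs (4, 1, 2), free (5, 6, 4)); after release of (2, 0, 1) the pool is (7, 6, 5)
  run W2 (needs (6, 4, 3), free (7, 6, 5)); after release of (1, 0, 1) the pool is (8, 6, 6)


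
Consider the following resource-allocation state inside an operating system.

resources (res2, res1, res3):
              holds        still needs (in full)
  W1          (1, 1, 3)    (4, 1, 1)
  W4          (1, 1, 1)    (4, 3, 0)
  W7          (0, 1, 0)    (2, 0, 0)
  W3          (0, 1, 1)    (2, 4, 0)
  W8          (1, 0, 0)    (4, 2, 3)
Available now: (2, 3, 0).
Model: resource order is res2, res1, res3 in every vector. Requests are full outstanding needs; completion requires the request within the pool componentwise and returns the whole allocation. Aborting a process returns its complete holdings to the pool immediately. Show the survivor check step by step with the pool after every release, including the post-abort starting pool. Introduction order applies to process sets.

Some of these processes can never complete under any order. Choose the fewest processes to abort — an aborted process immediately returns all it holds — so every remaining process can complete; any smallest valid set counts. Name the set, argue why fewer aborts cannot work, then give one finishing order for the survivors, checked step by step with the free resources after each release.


Abort W1 and W4.
Key observation: W8 had no path to completion before; after the abort of W1 and W4 ((2, 2, 4) returned), step 3 is where it fits.
Minimality, checking each single-abort alternative: W1 alone leaves W4 blocked (short on res2); W4 alone leaves W1 blocked (short on res2); W7 alone leaves W1 blocked (short on res2); W3 alone leaves W1 blocked (short on res2); W8 alone leaves W1 blocked (short on res2).
Survivors finish in the order: W3, W7, W8. Walking it through (pool after the aborts first):
  pool = (4, 5, 4)
  run W3 (needs (2, 4, 0), free (4, 5, 4)); after release of (0, 1, 1) the pool is (4, 6, 5)
  run W7 (needs (2, 0, 0), free (4, 6, 5)); after release of (0, 1, 0) the pool is (4, 7, 5)
  run W8 (needs (4, 2, 3), free (4, 7, 5)); after release of (1, 0, 0) the pool is (5, 7, 5)


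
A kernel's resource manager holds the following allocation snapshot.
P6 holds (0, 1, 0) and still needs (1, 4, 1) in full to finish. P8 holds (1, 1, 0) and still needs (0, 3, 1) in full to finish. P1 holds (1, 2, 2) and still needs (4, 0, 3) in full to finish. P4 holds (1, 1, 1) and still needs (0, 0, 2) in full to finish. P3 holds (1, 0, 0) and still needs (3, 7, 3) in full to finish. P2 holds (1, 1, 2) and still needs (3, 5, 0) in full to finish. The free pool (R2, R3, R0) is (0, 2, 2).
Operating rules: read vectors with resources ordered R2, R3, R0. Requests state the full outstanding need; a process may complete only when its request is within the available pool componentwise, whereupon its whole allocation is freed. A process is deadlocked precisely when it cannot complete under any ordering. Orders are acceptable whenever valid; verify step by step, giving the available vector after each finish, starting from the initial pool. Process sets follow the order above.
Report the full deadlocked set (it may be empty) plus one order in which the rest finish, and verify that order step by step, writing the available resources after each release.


Deadlocked: P1, P3 and P2.
Key observation: R2 is the bottleneck — with P4, P8, P6 done the pool holds (2, 5, 3), short of every remaining need.
The rest can finish in the order P4, P8, P6. Verifying each step:
  pool = (0, 2, 2)
  run P4 (needs (0, 0, 2), free (0, 2, 2)); after release of (1, 1, 1) the pool is (1, 3, 3)
  run P8 (needs (0, 3, 1), free (1, 3, 3)); after release of (1, 1, 0) the pool is (2, 4, 3)
  run P6 (needs (1, 4, 1), free (2, 4, 3)); after release of (0, 1, 0) the pool is (2, 5, 3)
The stuck group stays short no matter what:
  P1 cannot run: need (4, 0, 3) vs free (2, 5, 3) (insufficient R2)
  P3 cannot run: need (3, 7, 3) vs free (2, 5, 3) (insufficient R2 and R3)
  P2 cannot run: need (3, 5, 0) vs free (2, 5, 3) (insufficient R2)


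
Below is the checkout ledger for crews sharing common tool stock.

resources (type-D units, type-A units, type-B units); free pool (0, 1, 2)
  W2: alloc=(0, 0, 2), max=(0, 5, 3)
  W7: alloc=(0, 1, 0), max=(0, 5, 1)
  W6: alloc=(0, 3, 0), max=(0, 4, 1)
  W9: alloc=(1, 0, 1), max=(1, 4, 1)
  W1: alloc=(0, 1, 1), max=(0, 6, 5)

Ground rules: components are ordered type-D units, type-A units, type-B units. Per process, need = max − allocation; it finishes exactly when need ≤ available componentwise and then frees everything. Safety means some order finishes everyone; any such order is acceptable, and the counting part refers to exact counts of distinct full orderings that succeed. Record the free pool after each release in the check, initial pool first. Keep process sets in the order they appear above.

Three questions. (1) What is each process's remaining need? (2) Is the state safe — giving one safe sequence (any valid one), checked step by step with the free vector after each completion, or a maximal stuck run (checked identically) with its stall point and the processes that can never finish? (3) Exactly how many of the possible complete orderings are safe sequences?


(1) Need matrix, components ordered type-D units, type-A units, type-B units:
  W2: (0, 5, 1)
  W7: (0, 4, 1)
  W6: (0, 1, 1)
  W9: (0, 4, 0)
  W1: (0, 5, 4)
(2) SAFE. One safe sequence: W6, W7, W2, W1, W9.
Key observation: W6 is the earliest step where a requested resource binds exactly: need (0, 1, 1), pool (0, 1, 2) at its turn.
Verifying each step:
  pool = (0, 1, 2)
  run W6 (needs (0, 1, 1), free (0, 1, 2)); after release of (0, 3, 0) the pool is (0, 4, 2)
  run W7 (needs (0, 4, 1), free (0, 4, 2)); after release of (0, 1, 0) the pool is (0, 5, 2)
  run W2 (needs (0, 5, 1), free (0, 5, 2)); after release of (0, 0, 2) the pool is (0, 5, 4)
  run W1 (needs (0, 5, 4), free (0, 5, 4)); after release of (0, 1, 1) the pool is (0, 6, 5)
  run W9 (needs (0, 4, 0), free (0, 6, 5)); after release of (1, 0, 1) the pool is (1, 6, 6)
(3) The exact count: 4 of the possible complete orderings are safe sequences.


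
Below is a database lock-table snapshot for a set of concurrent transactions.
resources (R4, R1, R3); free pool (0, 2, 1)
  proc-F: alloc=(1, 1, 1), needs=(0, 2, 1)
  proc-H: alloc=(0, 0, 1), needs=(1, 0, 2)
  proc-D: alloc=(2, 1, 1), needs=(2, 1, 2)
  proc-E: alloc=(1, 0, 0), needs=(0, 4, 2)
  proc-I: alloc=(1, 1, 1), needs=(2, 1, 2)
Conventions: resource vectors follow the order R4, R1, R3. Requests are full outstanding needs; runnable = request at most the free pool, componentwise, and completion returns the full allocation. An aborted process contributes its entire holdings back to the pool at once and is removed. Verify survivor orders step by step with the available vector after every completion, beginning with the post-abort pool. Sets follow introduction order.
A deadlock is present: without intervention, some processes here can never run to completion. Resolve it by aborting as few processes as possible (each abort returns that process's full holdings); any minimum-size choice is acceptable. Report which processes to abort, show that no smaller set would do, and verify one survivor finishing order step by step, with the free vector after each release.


Abort proc-E.
Key observation: before aborting proc-E, proc-I was permanently blocked — no order could ever run it; afterwards it completes at step 2.
No smaller set exists: with zero aborts the deadlock remains.
The survivors complete as proc-F, proc-I, proc-H, proc-D. Check, step by step (starting from the post-abort pool):
  pool = (1, 2, 1)
  proc-F: need (0, 2, 1) fits (1, 2, 1); releases (1, 1, 1), pool now (2, 3, 2)
  proc-I: need (2, 1, 2) fits (2, 3, 2); releases (1, 1, 1), pool now (3, 4, 3)
  proc-H: need (1, 0, 2) fits (3, 4, 3); releases (0, 0, 1), pool now (3, 4, 4)
  proc-D: need (2, 1, 2) fits (3, 4, 4); releases (2, 1, 1), pool now (5, 5, 5)


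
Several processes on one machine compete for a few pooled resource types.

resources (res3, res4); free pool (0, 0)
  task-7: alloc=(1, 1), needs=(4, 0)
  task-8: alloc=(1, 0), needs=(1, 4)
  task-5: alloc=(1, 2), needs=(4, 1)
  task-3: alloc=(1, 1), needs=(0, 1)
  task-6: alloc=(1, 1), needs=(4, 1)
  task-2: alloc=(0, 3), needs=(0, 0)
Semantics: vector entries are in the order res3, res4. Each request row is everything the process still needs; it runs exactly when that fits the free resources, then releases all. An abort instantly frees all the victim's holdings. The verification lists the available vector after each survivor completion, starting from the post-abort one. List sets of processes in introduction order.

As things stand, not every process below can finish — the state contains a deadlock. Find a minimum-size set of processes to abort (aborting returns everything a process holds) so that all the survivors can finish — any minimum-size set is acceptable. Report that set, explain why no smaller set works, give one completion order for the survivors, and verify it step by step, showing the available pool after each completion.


Abort task-7 and task-5.
Key observation: before aborting task-7 and task-5, task-6 was permanently blocked — no order could ever run it; afterwards it completes at step 4.
Why nothing smaller works — every single abort fails: task-7 alone leaves task-5 blocked (short on res3); task-8 alone leaves task-7 blocked (short on res3); task-5 alone leaves task-7 blocked (short on res3); task-3 alone leaves task-7 blocked (short on res3); task-6 alone leaves task-7 blocked (short on res3); task-2 alone leaves task-7 blocked (short on res3).
The survivors complete as task-2, task-8, task-3, task-6. Verifying each step (starting from the post-abort pool):
  pool = (2, 3)
  task-2 needs (0, 0) <= (2, 3) -> finishes; pool += (0, 3) = (2, 6)
  task-8 needs (1, 4) <= (2, 6) -> finishes; pool += (1, 0) = (3, 6)
  task-3 needs (0, 1) <= (3, 6) -> finishes; pool += (1, 1) = (4, 7)
  task-6 needs (4, 1) <= (4, 7) -> finishes; pool += (1, 1) = (5, 8)


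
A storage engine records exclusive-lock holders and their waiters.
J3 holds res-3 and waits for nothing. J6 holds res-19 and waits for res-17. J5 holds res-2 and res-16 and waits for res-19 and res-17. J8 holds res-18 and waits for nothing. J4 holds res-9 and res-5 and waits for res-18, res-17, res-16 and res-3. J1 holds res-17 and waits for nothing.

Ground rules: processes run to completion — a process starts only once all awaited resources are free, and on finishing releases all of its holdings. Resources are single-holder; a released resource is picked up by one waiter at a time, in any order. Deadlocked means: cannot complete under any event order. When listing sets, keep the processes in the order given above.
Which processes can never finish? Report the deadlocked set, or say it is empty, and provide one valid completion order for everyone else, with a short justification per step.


No process is deadlocked.
Key observation: no waiting chain loops back on itself — every chain ends at a process that waits on nothing, so everyone eventually runs.
A valid finishing order for the others: J3, J8, J1, J6, J5, J4.
Step-by-step check:
  J3: no waits; runs immediately, freeing res-3
  J8: no waits; runs immediately, freeing res-18
  J1: no waits; runs immediately, freeing res-17
  J6: everything it awaited (res-17) is free; runs, freeing res-19
  J5: everything it awaited (res-19 and res-17) is free; runs, freeing res-2 and res-16
  J4: everything it awaited (res-18, res-17, res-16 and res-3) is free; runs, freeing res-9 and res-5


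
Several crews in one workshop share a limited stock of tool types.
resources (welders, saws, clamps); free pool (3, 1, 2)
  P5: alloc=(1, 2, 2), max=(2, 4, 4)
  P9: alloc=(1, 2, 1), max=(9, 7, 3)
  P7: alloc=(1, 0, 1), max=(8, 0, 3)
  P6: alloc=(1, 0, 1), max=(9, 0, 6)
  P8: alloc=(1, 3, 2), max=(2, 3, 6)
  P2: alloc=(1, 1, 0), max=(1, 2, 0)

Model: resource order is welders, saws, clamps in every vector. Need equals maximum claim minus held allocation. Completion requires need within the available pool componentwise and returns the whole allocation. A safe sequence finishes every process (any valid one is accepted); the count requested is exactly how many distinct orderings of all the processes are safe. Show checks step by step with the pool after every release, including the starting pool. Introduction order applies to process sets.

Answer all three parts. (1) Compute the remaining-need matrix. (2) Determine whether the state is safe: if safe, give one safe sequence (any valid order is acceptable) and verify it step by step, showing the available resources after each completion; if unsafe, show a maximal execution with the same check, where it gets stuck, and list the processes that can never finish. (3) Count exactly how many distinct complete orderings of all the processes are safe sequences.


(1) Remaining need (order welders, saws, clamps):
  P5: (1, 2, 2)
  P9: (8, 5, 2)
  P7: (7, 0, 2)
  P6: (8, 0, 5)
  P8: (1, 0, 4)
  P2: (0, 1, 0)
(2) The state is UNSAFE.
Key observation: once P2, P5, P8 finish, the pool peaks at (6, 7, 6) — and every remaining process still needs more welders than that.
Going as far as possible: P2, P5, P8; after that, nothing fits. Verifying each step:
  pool = (3, 1, 2)
  P2: need (0, 1, 0) fits (3, 1, 2); releases (1, 1, 0), pool now (4, 2, 2)
  P5: need (1, 2, 2) fits (4, 2, 2); releases (1, 2, 2), pool now (5, 4, 4)
  P8: need (1, 0, 4) fits (5, 4, 4); releases (1, 3, 2), pool now (6, 7, 6)
  P9 still needs (8, 5, 2) but only (6, 7, 6) is free — short on welders
  P7 still needs (7, 0, 2) but only (6, 7, 6) is free — short on welders
  P6 still needs (8, 0, 5) but only (6, 7, 6) is free — short on welders
Processes that can never finish: P9, P7 and P6.
(3) Precisely 0 of the possible complete orderings are safe sequences.


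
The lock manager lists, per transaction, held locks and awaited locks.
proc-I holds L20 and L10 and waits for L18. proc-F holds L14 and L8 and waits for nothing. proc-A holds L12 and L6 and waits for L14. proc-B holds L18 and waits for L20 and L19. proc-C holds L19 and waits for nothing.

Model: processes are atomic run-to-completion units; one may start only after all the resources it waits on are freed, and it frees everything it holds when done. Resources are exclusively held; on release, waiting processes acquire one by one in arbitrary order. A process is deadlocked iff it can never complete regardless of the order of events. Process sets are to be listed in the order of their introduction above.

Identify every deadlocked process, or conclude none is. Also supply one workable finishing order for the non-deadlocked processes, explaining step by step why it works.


Deadlocked: proc-I and proc-B.
Key observation: proc-I -> proc-B -> proc-I is a circular wait — nothing in it can go first; no other process is dragged down with it.
The rest can finish in the order proc-F, proc-A, proc-C.
Verifying each step:
  proc-F waits on nothing -> runs at once and releases L14 and L8
  run proc-A (all its waits — L14 — are resolved); releases L12 and L6
  proc-C waits on nothing -> runs at once and releases L19


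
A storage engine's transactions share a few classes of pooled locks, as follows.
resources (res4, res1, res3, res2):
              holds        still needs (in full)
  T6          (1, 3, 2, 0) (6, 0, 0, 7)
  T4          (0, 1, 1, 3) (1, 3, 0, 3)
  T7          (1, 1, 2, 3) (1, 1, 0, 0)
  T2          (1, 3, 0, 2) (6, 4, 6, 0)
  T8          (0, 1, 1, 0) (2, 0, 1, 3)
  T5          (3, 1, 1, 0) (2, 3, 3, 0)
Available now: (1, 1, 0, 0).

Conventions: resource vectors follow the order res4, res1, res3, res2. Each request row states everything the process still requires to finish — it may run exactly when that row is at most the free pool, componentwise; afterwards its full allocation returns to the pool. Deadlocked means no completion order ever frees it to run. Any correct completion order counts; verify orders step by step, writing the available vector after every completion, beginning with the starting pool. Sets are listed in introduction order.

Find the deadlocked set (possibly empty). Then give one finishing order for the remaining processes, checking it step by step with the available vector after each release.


Deadlocked set: T6 and T2.
Key observation: res4 is the bottleneck — with T7, T8, T5, T4 done the pool holds (5, 5, 5, 6), short of every remaining need.
A valid finishing order for the others: T7, T8, T5, T4. Check, step by step:
  pool = (1, 1, 0, 0)
  T7: need (1, 1, 0, 0) fits (1, 1, 0, 0); releases (1, 1, 2, 3), pool now (2, 2, 2, 3)
  T8: need (2, 0, 1, 3) fits (2, 2, 2, 3); releases (0, 1, 1, 0), pool now (2, 3, 3, 3)
  T5: need (2, 3, 3, 0) fits (2, 3, 3, 3); releases (3, 1, 1, 0), pool now (5, 4, 4, 3)
  T4: need (1, 3, 0, 3) fits (5, 4, 4, 3); releases (0, 1, 1, 3), pool now (5, 5, 5, 6)
None of the blocked processes ever fits:
  T6 cannot run: need (6, 0, 0, 7) vs free (5, 5, 5, 6) (insufficient res4 and res2)
  T2 cannot run: need (6, 4, 6, 0) vs free (5, 5, 5, 6) (insufficient res4 and res3)


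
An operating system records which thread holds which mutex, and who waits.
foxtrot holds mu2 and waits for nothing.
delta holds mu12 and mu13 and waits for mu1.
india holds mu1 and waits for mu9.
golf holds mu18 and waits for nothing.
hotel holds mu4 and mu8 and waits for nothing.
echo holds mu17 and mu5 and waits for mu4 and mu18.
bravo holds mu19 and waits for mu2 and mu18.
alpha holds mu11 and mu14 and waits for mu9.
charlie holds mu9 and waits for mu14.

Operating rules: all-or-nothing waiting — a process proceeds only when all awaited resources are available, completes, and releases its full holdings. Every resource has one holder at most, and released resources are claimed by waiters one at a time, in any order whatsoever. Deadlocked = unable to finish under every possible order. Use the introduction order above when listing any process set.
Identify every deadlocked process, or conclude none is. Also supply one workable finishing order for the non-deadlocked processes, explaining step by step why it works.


Deadlocked: delta, india, alpha and charlie.
Key observation: the loop charlie -> alpha -> charlie blocks itself forever; delta and india wait into the deadlock from upstream.
One completion order for the rest: golf, hotel, foxtrot, echo, bravo.
Walking it through:
  run golf (it waits on nothing); releases mu18
  run hotel (it waits on nothing); releases mu4 and mu8
  run foxtrot (it waits on nothing); releases mu2
  run echo (all its waits — mu4 and mu18 — are resolved); releases mu17 and mu5
  run bravo (all its waits — mu2 and mu18 — are resolved); releases mu19


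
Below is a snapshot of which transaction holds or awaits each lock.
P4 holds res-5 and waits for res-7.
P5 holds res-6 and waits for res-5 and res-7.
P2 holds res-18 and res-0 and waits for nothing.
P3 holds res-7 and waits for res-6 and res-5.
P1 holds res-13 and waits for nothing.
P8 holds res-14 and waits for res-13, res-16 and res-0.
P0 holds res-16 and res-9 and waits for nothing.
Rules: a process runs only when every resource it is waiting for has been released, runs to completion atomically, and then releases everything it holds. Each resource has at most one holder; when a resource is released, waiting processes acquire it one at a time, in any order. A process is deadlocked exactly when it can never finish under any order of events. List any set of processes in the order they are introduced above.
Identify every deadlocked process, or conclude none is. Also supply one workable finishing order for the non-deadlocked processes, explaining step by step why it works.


Deadlocked set: P4, P5 and P3.
Key observation: the knot is the closed ring of waits P4 -> P3 -> P4; P5 is caught in further circular waits.
A valid finishing order for the others: P2, P1, P0, P8.
Step-by-step check:
  run P2 (it waits on nothing); releases res-18 and res-0
  run P1 (it waits on nothing); releases res-13
  run P0 (it waits on nothing); releases res-16 and res-9
  P8 waits on res-13, res-16 and res-0 — all released -> runs and releases res-14


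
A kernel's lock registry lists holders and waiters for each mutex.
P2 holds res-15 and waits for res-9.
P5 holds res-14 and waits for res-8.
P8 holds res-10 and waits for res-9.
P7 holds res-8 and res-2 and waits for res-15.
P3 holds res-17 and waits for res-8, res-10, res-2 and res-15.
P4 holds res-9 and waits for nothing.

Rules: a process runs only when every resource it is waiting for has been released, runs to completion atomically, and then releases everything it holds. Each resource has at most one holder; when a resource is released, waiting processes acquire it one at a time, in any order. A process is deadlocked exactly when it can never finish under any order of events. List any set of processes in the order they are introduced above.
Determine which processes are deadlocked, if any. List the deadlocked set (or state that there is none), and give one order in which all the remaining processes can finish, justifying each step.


The deadlocked set is empty.
Key observation: although several processes wait, no cycle exists — each chain bottoms out at a free runner.
One completion order for the rest: P4, P2, P7, P5, P8, P3.
Walking it through:
  P4 waits on nothing -> runs at once and releases res-9
  run P2 (all its waits — res-9 — are resolved); releases res-15
  run P7 (all its waits — res-15 — are resolved); releases res-8 and res-2
  run P5 (all its waits — res-8 — are resolved); releases res-14
  run P8 (all its waits — res-9 — are resolved); releases res-10
  run P3 (all its waits — res-8, res-10, res-2 and res-15 — are resolved); releases res-17


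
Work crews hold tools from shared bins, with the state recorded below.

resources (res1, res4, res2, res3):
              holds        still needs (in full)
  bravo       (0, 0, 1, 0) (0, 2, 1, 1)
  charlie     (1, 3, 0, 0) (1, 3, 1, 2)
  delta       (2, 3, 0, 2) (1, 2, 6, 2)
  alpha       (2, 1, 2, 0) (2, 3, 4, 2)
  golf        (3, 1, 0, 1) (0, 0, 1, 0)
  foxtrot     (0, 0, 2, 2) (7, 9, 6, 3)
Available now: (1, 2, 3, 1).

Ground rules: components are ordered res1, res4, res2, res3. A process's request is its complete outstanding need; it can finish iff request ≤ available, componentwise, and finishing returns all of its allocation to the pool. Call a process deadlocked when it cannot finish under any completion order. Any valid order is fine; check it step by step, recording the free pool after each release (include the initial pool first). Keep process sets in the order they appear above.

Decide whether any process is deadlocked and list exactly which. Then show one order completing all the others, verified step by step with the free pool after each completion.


No process is deadlocked.
Key observation: bravo can run right away; the returned allocation unlocks the remaining processes in turn.
The rest can finish in the order bravo, golf, charlie, alpha, delta, foxtrot. Step-by-step check:
  pool = (1, 2, 3, 1)
  run bravo (needs (0, 2, 1, 1), free (1, 2, 3, 1)); after release of (0, 0, 1, 0) the pool is (1, 2, 4, 1)
  run golf (needs (0, 0, 1, 0), free (1, 2, 4, 1)); after release of (3, 1, 0, 1) the pool is (4, 3, 4, 2)
  run charlie (needs (1, 3, 1, 2), free (4, 3, 4, 2)); after release of (1, 3, 0, 0) the pool is (5, 6, 4, 2)
  run alpha (needs (2, 3, 4, 2), free (5, 6, 4, 2)); after release of (2, 1, 2, 0) the pool is (7, 7, 6, 2)
  run delta (needs (1, 2, 6, 2), free (7, 7, 6, 2)); after release of (2, 3, 0, 2) the pool is (9, 10, 6, 4)
  run foxtrot (needs (7, 9, 6, 3), free (9, 10, 6, 4)); after release of (0, 0, 2, 2) the pool is (9, 10, 8, 6)


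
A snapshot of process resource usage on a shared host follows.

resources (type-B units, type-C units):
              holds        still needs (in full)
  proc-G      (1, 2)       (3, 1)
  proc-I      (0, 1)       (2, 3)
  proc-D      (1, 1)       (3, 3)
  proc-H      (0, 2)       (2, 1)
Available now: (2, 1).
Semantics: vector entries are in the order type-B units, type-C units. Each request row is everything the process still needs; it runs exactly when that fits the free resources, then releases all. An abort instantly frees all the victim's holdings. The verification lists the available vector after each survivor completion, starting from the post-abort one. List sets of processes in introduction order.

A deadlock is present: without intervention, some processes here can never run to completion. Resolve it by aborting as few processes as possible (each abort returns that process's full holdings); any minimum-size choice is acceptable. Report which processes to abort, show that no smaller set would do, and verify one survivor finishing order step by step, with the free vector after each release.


Abort proc-G.
Key observation: no ordering could ever have run proc-D before the abort of proc-G; with (1, 2) back in the pool it fits at step 2.
No smaller set exists: with zero aborts the deadlock remains.
The survivors complete as proc-I, proc-D, proc-H. Verifying each step (starting from the post-abort pool):
  pool = (3, 3)
  proc-I needs (2, 3) <= (3, 3) -> finishes; pool += (0, 1) = (3, 4)
  proc-D needs (3, 3) <= (3, 4) -> finishes; pool += (1, 1) = (4, 5)
  proc-H needs (2, 1) <= (4, 5) -> finishes; pool += (0, 2) = (4, 7)


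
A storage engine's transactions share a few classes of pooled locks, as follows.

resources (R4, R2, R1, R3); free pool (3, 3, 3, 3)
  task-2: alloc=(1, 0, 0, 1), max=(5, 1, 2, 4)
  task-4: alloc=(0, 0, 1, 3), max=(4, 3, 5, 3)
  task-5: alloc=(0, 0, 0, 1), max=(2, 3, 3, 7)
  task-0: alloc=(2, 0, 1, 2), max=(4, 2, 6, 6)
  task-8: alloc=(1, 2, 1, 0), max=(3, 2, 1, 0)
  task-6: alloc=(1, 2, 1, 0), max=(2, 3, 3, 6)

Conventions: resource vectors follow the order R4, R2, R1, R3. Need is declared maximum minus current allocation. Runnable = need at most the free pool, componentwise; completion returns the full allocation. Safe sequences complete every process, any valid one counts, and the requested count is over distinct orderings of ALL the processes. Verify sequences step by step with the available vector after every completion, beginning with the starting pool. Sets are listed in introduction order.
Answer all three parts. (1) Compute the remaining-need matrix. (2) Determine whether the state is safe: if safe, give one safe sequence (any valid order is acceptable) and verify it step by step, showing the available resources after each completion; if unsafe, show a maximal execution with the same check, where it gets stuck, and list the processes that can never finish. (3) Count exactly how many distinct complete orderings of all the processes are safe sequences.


(1) Need matrix, components ordered R4, R2, R1, R3:
  task-2: (4, 1, 2, 3)
  task-4: (4, 3, 4, 0)
  task-5: (2, 3, 3, 6)
  task-0: (2, 2, 5, 4)
  task-8: (2, 0, 0, 0)
  task-6: (1, 1, 2, 6)
(2) SAFE, for example via the order task-8, task-4, task-6, task-2, task-0, task-5.
Key observation: task-4 marks the first exact bind of the order: its need (4, 3, 4, 0) fits the free (4, 5, 4, 3) with zero slack on a requested resource.
Verifying each step:
  pool = (3, 3, 3, 3)
  run task-8 (needs (2, 0, 0, 0), free (3, 3, 3, 3)); after release of (1, 2, 1, 0) the pool is (4, 5, 4, 3)
  run task-4 (needs (4, 3, 4, 0), free (4, 5, 4, 3)); after release of (0, 0, 1, 3) the pool is (4, 5, 5, 6)
  run task-6 (needs (1, 1, 2, 6), free (4, 5, 5, 6)); after release of (1, 2, 1, 0) the pool is (5, 7, 6, 6)
  run task-2 (needs (4, 1, 2, 3), free (5, 7, 6, 6)); after release of (1, 0, 0, 1) the pool is (6, 7, 6, 7)
  run task-0 (needs (2, 2, 5, 4), free (6, 7, 6, 7)); after release of (2, 0, 1, 2) the pool is (8, 7, 7, 9)
  run task-5 (needs (2, 3, 3, 6), free (8, 7, 7, 9)); after release of (0, 0, 0, 1) the pool is (8, 7, 7, 10)
(3) The exact count: 30 of the possible complete orderings are safe sequences.


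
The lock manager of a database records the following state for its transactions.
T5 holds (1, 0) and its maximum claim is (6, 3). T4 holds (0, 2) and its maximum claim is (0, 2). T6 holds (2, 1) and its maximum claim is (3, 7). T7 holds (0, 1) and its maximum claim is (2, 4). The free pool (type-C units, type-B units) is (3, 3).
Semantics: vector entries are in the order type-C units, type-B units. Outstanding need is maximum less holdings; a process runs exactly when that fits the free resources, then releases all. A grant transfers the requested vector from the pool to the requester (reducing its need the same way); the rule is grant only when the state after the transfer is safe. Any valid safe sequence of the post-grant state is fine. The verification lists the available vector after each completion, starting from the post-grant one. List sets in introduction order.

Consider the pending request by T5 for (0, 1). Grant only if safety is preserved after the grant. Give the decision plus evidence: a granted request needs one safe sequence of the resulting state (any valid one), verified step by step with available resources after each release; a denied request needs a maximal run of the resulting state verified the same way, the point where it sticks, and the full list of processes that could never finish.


DENY: after the grant no complete ordering would exist.
Key observation: after T4, T7 the pool peaks at (3, 5), and each blocked process is short somewhere: T5 on type-C units; T6 on type-B units.
Pretend the grant happened; the run T4, T7 goes as far as possible. Check, step by step:
  pool = (3, 2)
  T4 needs (0, 0) <= (3, 2) -> finishes; pool += (0, 2) = (3, 4)
  T7 needs (2, 3) <= (3, 4) -> finishes; pool += (0, 1) = (3, 5)
  T5 cannot run: need (5, 2) vs free (3, 5) (insufficient type-C units)
  T6 cannot run: need (1, 6) vs free (3, 5) (insufficient type-B units)
Processes that could never finish after the grant: T5 and T6.


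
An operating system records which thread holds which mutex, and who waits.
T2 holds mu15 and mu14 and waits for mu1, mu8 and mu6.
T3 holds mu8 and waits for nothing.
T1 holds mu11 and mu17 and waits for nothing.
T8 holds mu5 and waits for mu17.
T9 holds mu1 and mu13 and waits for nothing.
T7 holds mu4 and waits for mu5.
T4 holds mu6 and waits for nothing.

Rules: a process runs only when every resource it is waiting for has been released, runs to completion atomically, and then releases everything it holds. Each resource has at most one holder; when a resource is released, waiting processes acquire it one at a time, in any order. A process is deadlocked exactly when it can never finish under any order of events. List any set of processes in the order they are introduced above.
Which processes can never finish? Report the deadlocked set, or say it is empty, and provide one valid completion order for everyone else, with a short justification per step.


The deadlocked set is empty.
Key observation: the waits form no ring: some process can always run, and its releases unblock the others one by one.
One completion order for the rest: T9, T1, T3, T8, T7, T4, T2.
Step-by-step check:
  run T9 (it waits on nothing); releases mu1 and mu13
  run T1 (it waits on nothing); releases mu11 and mu17
  run T3 (it waits on nothing); releases mu8
  T8 waits on mu17 — all released -> runs and releases mu5
  T7 waits on mu5 — all released -> runs and releases mu4
  run T4 (it waits on nothing); releases mu6
  T2 waits on mu1, mu8 and mu6 — all released -> runs and releases mu15 and mu14


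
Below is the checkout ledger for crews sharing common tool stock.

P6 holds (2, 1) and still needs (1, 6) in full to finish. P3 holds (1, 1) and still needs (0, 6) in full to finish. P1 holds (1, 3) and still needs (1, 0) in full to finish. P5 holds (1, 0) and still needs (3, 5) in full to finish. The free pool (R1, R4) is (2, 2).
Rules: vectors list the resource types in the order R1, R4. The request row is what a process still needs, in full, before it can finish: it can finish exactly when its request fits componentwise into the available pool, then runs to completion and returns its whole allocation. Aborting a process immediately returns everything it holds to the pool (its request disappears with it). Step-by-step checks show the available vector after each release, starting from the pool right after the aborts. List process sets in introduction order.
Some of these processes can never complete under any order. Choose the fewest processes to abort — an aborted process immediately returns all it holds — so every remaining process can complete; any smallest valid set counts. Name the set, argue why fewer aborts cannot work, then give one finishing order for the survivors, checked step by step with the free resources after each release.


Abort P6.
Key observation: the deadlocked P3 becomes finishable only because P6 released (2, 1); it completes at step 2 below.
Minimality: the empty abort set fails — the state is deadlocked as it stands.
One survivor order: P1, P3, P5. Step-by-step check (post-abort pool first):
  pool = (4, 3)
  P1 needs (1, 0) <= (4, 3) -> finishes; pool += (1, 3) = (5, 6)
  P3 needs (0, 6) <= (5, 6) -> finishes; pool += (1, 1) = (6, 7)
  P5 needs (3, 5) <= (6, 7) -> finishes; pool += (1, 0) = (7, 7)


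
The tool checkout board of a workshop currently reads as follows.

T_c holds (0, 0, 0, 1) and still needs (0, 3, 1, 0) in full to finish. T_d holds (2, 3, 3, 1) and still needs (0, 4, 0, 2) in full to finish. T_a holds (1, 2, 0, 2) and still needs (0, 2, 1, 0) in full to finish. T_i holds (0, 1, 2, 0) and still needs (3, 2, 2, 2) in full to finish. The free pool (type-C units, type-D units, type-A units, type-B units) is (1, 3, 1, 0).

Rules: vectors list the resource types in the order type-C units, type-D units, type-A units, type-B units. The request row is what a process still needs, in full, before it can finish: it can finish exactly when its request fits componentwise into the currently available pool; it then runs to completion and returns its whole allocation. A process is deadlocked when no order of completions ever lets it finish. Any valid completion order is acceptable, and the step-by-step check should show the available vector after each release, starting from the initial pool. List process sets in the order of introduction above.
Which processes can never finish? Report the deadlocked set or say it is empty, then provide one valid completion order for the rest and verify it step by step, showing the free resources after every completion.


Nothing here is deadlocked.
Key observation: starting with T_a, each completion frees enough for the next — no one is permanently blocked.
The rest can finish in the order T_a, T_d, T_c, T_i. Verifying each step:
  pool = (1, 3, 1, 0)
  T_a: need (0, 2, 1, 0) fits (1, 3, 1, 0); releases (1, 2, 0, 2), pool now (2, 5, 1, 2)
  T_d: need (0, 4, 0, 2) fits (2, 5, 1, 2); releases (2, 3, 3, 1), pool now (4, 8, 4, 3)
  T_c: need (0, 3, 1, 0) fits (4, 8, 4, 3); releases (0, 0, 0, 1), pool now (4, 8, 4, 4)
  T_i: need (3, 2, 2, 2) fits (4, 8, 4, 4); releases (0, 1, 2, 0), pool now (4, 9, 6, 4)


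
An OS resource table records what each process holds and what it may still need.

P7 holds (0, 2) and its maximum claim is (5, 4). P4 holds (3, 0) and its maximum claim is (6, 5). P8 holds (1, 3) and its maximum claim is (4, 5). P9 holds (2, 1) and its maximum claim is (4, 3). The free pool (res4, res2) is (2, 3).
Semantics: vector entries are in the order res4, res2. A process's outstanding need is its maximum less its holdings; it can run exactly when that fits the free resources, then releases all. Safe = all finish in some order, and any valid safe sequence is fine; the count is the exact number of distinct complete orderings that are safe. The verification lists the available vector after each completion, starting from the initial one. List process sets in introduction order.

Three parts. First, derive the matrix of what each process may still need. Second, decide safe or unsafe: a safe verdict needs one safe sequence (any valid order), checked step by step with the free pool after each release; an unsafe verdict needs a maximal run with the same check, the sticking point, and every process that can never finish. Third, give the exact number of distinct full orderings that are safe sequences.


(1) Need matrix, components ordered res4, res2:
  P7: (5, 2)
  P4: (3, 5)
  P8: (3, 2)
  P9: (2, 2)
(2) SAFE. One safe sequence: P9, P8, P4, P7.
Key observation: the order's first zero-slack moment is P9 ((2, 2) needed, (2, 3) free — a requested resource with nothing to spare).
Verifying each step:
  pool = (2, 3)
  run P9 (needs (2, 2), free (2, 3)); after release of (2, 1) the pool is (4, 4)
  run P8 (needs (3, 2), free (4, 4)); after release of (1, 3) the pool is (5, 7)
  run P4 (needs (3, 5), free (5, 7)); after release of (3, 0) the pool is (8, 7)
  run P7 (needs (5, 2), free (8, 7)); after release of (0, 2) the pool is (8, 9)
(3) Exactly 2 of the possible complete orderings are safe sequences.
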